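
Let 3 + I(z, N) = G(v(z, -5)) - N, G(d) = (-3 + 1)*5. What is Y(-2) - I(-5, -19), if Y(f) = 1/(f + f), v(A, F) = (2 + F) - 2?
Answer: -25/4 ≈ -6.2500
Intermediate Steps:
v(A, F) = F
G(d) = -10 (G(d) = -2*5 = -10)
Y(f) = 1/(2*f)
I(z, N) = -13 - N (I(z, N) = -3 + (-10 - N) = -13 - N)
Y(-2) - I(-5, -19) = (1/2)/(-2) - (-13 - 1*(-19)) = (1/2)*(-1/2) - (-13 + 19) = -1/4 - 1*6 = -1/4 - 6 = -25/4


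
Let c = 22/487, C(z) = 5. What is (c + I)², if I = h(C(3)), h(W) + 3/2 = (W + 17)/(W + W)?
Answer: 13169641/23716900 ≈ 0.55529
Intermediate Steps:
h(W) = -3/2 + (17 + W)/(2*W) (h(W) = -3/2 + (W + 17)/(W + W) = -3/2 + (17 + W)/((2*W)) = -3/2 + (17 + W)*(1/(2*W)) = -3/2 + (17 + W)/(2*W))
I = 7/10 (I = (17/2 - 1*5)/5 = (17/2 - 5)/5 = (⅕)*(7/2) = 7/10 ≈ 0.70000)
c = 22/487 (c = 22*(1/487) = 22/487 ≈ 0.045175)
(c + I)² = (22/487 + 7/10)² = (3629/4870)² = 13169641/23716900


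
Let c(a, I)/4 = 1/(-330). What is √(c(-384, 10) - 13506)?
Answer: 2*I*√91925295/165 ≈ 116.22*I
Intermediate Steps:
c(a, I) = -2/165 (c(a, I) = 4/(-330) = 4*(-1/330) = -2/165)
√(c(-384, 10) - 13506) = √(-2/165 - 13506) = √(-2228492/165) = 2*I*√91925295/165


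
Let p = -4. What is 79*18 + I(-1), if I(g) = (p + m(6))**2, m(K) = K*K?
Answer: 2446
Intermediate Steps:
m(K) = K**2
I(g) = 1024 (I(g) = (-4 + 6**2)**2 = (-4 + 36)**2 = 32**2 = 1024)
79*18 + I(-1) = 79*18 + 1024 = 1422 + 1024 = 2446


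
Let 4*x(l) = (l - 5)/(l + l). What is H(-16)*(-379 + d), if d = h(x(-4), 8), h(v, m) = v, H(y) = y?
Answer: 12119/2 ≈ 6059.5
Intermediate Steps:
x(l) = (-5 + l)/(8*l) (x(l) = ((l - 5)/(l + l))/4 = ((-5 + l)/((2*l)))/4 = ((-5 + l)*(1/(2*l)))/4 = ((-5 + l)/(2*l))/4 = (-5 + l)/(8*l))
d = 9/32 (d = (1/8)*(-5 - 4)/(-4) = (1/8)*(-1/4)*(-9) = 9/32 ≈ 0.28125)
H(-16)*(-379 + d) = -16*(-379 + 9/32) = -16*(-12119/32) = 12119/2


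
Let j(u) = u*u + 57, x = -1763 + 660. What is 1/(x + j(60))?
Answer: 1/2554 ≈ 0.00039154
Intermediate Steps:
x = -1103
j(u) = 57 + u² (j(u) = u² + 57 = 57 + u²)
1/(x + j(60)) = 1/(-1103 + (57 + 60²)) = 1/(-1103 + (57 + 3600)) = 1/(-1103 + 3657) = 1/2554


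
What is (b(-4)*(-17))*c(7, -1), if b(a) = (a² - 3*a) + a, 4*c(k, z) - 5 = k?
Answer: -1224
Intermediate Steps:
c(k, z) = 5/4 + k/4
b(a) = a² - 2*a
(b(-4)*(-17))*c(7, -1) = (-4*(-2 - 4)*(-17))*(5/4 + (¼)*7) = (-4*(-6)*(-17))*(5/4 + 7/4) = (24*(-17))*3 = -408*3 = -1224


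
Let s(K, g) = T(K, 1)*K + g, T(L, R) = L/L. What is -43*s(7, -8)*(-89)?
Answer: -3827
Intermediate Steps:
T(L, R) = 1
s(K, g) = K + g (s(K, g) = 1*K + g = K + g)
-43*s(7, -8)*(-89) = -43*(7 - 8)*(-89) = -43*(-1)*(-89) = 43*(-89) = -3827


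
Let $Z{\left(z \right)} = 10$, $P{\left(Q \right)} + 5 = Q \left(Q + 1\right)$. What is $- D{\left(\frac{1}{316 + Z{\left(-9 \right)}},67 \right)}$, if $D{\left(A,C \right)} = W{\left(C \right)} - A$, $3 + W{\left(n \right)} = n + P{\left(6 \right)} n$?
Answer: $- \frac{829017}{326} \approx -2543.0$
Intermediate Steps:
$P{\left(Q \right)} = -5 + Q \left(1 + Q\right)$ ($P{\left(Q \right)} = -5 + Q \left(Q + 1\right) = -5 + Q \left(1 + Q\right)$)
$W{\left(n \right)} = -3 + 38 n$ ($W{\left(n \right)} = -3 + \left(n + \left(-5 + 6 + 6^{2}\right) n\right) = -3 + \left(n + \left(-5 + 6 + 36\right) n\right) = -3 + \left(n + 37 n\right) = -3 + 38 n$)
$D{\left(A,C \right)} = -3 - A + 38 C$ ($D{\left(A,C \right)} = \left(-3 + 38 C\right) - A = -3 - A + 38 C$)
$- D{\left(\frac{1}{316 + Z{\left(-9 \right)}},67 \right)} = - (-3 - \frac{1}{316 + 10} + 38 \cdot 67) = - (-3 - \frac{1}{326} + 2546) = \left(-1\right) \frac{829017}{326} = - \frac{829017}{326}$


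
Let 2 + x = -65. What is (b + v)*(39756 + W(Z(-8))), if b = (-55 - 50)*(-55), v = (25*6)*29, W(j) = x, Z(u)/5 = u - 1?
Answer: 401851125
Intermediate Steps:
x = -67 (x = -2 - 65 = -67)
Z(u) = -5 + 5*u (Z(u) = 5*(u - 1) = 5*(-1 + u) = -5 + 5*u)
W(j) = -67
v = 4350 (v = 150*29 = 4350)
b = 5775 (b = -105*(-55) = 5775)
(b + v)*(39756 + W(Z(-8))) = (5775 + 4350)*(39756 - 67) = 10125*39689 = 401851125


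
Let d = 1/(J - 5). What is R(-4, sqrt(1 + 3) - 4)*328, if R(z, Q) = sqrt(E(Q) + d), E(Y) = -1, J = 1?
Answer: 164*I*sqrt(5) ≈ 366.72*I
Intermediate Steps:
d = -1/4 (d = 1/(1 - 5) = 1/(-4) = -1/4 ≈ -0.25000)
R(z, Q) = I*sqrt(5)/2 (R(z, Q) = sqrt(-1 - 1/4) = sqrt(-5/4) = I*sqrt(5)/2)
R(-4, sqrt(1 + 3) - 4)*328 = (I*sqrt(5)/2)*328 = 164*I*sqrt(5)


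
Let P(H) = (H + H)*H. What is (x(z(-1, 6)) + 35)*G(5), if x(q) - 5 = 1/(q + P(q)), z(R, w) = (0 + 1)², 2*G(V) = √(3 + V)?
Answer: 121*√2/3 ≈ 57.040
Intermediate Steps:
G(V) = √(3 + V)/2
P(H) = 2*H² (P(H) = (2*H)*H = 2*H²)
z(R, w) = 1 (z(R, w) = 1² = 1)
x(q) = 5 + 1/(q + 2*q²)
(x(z(-1, 6)) + 35)*G(5) = ((1 + 5*1 + 10*1²)/(1*(1 + 2*1)) + 35)*(√(3 + 5)/2) = (1*(1 + 5 + 10*1)/(1 + 2) + 35)*(√8/2) = (1*(1 + 5 + 10)/3 + 35)*((2*√2)/2) = (1*(⅓)*16 + 35)*√2 = (16/3 + 35)*√2 = 121*√2/3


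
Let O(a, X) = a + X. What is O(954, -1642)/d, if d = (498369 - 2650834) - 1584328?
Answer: 688/3736793 ≈ 0.00018412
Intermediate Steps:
d = -3736793 (d = -2152465 - 1584328 = -3736793)
O(a, X) = X + a
O(954, -1642)/d = (-1642 + 954)/(-3736793) = -688*(-1/3736793) = 688/3736793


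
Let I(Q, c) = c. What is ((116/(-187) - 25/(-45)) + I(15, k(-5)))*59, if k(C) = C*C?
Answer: 2475994/1683 ≈ 1471.2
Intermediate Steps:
k(C) = C²
((116/(-187) - 25/(-45)) + I(15, k(-5)))*59 = ((116/(-187) - 25/(-45)) + (-5)²)*59 = ((116*(-1/187) - 25*(-1/45)) + 25)*59 = ((-116/187 + 5/9) + 25)*59 = (-109/1683 + 25)*59 = (41966/1683)*59 = 2475994/1683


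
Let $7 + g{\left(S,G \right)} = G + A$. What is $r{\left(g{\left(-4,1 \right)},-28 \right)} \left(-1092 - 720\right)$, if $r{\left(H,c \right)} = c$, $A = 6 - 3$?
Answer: $50736$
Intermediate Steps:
$A = 3$ ($A = 6 - 3 = 3$)
$g{\left(S,G \right)} = -4 + G$ ($g{\left(S,G \right)} = -7 + \left(G + 3\right) = -7 + \left(3 + G\right) = -4 + G$)
$r{\left(g{\left(-4,1 \right)},-28 \right)} \left(-1092 - 720\right) = - 28 \left(-1092 - 720\right) = \left(-28\right) \left(-1812\right) = 50736$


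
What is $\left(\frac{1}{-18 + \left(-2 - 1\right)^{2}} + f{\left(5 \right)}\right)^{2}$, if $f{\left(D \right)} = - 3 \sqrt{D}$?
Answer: $\frac{3646}{81} + \frac{2 \sqrt{5}}{3} \approx 46.503$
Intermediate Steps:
$\left(\frac{1}{-18 + \left(-2 - 1\right)^{2}} + f{\left(5 \right)}\right)^{2} = \left(\frac{1}{-18 + \left(-2 - 1\right)^{2}} - 3 \sqrt{5}\right)^{2} = \left(\frac{1}{-18 + \left(-3\right)^{2}} - 3 \sqrt{5}\right)^{2} = \left(\frac{1}{-18 + 9} - 3 \sqrt{5}\right)^{2} = \left(\frac{1}{-9} - 3 \sqrt{5}\right)^{2} = \left(- \frac{1}{9} - 3 \sqrt{5}\right)^{2}$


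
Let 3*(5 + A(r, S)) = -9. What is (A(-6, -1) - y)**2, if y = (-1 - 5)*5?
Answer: 484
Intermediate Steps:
y = -30 (y = -6*5 = -30)
A(r, S) = -8 (A(r, S) = -5 + (1/3)*(-9) = -5 - 3 = -8)
(A(-6, -1) - y)**2 = (-8 - 1*(-30))**2 = (-8 + 30)**2 = 22**2 = 484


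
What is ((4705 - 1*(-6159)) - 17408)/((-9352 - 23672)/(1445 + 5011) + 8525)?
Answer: -1760336/2291849 ≈ -0.76809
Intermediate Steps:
((4705 - 1*(-6159)) - 17408)/((-9352 - 23672)/(1445 + 5011) + 8525) = ((4705 + 6159) - 17408)/(-33024/6456 + 8525) = (10864 - 17408)/(-33024*1/6456 + 8525) = -6544/(-1376/269 + 8525) = -6544/2291849/269 = -6544*269/2291849 = -1760336/2291849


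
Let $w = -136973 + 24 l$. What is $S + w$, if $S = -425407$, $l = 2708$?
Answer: $-497388$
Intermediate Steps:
$w = -71981$ ($w = -136973 + 24 \cdot 2708 = -136973 + 64992 = -71981$)
$S + w = -425407 - 71981 = -497388$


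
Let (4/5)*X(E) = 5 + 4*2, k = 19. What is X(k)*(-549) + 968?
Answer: -31813/4 ≈ -7953.3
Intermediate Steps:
X(E) = 65/4 (X(E) = 5*(5 + 4*2)/4 = 5*(5 + 8)/4 = (5/4)*13 = 65/4)
X(k)*(-549) + 968 = (65/4)*(-549) + 968 = -35685/4 + 968 = -31813/4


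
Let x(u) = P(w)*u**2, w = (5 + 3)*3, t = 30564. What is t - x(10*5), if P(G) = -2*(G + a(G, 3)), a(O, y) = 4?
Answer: 170564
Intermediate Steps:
w = 24 (w = 8*3 = 24)
P(G) = -8 - 2*G (P(G) = -2*(G + 4) = -2*(4 + G) = -8 - 2*G)
x(u) = -56*u**2 (x(u) = (-8 - 2*24)*u**2 = (-8 - 48)*u**2 = -56*u**2)
t - x(10*5) = 30564 - (-56)*(10*5)**2 = 30564 - (-56)*50**2 = 30564 - (-56)*2500 = 30564 - 1*(-140000) = 30564 + 140000 = 170564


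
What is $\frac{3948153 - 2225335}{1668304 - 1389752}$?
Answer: $\frac{861409}{139276} \approx 6.1849$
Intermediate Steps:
$\frac{3948153 - 2225335}{1668304 - 1389752} = \frac{1722818}{1668304 - 1389752} = \frac{1722818}{278552} = 1722818 \cdot \frac{1}{278552} = \frac{861409}{139276}$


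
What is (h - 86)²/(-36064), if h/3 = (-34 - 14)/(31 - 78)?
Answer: -3798601/19916344 ≈ -0.19073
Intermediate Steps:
h = 144/47 (h = 3*((-34 - 14)/(31 - 78)) = 3*(-48/(-47)) = 3*(-48*(-1/47)) = 3*(48/47) = 144/47 ≈ 3.0638)
(h - 86)²/(-36064) = (144/47 - 86)²/(-36064) = (-3898/47)²*(-1/36064) = (15194404/2209)*(-1/36064) = -3798601/19916344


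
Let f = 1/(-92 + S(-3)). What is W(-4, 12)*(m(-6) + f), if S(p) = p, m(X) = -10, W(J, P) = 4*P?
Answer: -45648/95 ≈ -480.51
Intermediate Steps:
f = -1/95 (f = 1/(-92 - 3) = 1/(-95) = -1/95 ≈ -0.010526)
W(-4, 12)*(m(-6) + f) = (4*12)*(-10 - 1/95) = 48*(-951/95) = -45648/95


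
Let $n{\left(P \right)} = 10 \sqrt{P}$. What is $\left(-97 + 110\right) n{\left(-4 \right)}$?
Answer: $260 i \approx 260.0 i$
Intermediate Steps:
$\left(-97 + 110\right) n{\left(-4 \right)} = \left(-97 + 110\right) 10 \sqrt{-4} = 13 \cdot 10 \cdot 2 i = 13 \cdot 20 i = 260 i$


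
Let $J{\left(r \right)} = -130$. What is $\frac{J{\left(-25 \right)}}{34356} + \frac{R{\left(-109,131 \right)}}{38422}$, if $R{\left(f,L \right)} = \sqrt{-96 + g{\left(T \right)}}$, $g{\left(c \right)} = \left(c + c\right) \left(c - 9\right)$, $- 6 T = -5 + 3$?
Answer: $- \frac{65}{17178} + \frac{i \sqrt{229}}{57633} \approx -0.0037839 + 0.00026257 i$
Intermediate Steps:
$T = \frac{1}{3}$ ($T = - \frac{-5 + 3}{6} = \left(- \frac{1}{6}\right) \left(-2\right) = \frac{1}{3} \approx 0.33333$)
$g{\left(c \right)} = 2 c \left(-9 + c\right)$
$R{\left(f,L \right)} = \frac{2 i \sqrt{229}}{3}$ ($R{\left(f,L \right)} = \sqrt{-96 + 2 \cdot \frac{1}{3} \left(-9 + \frac{1}{3}\right)} = \sqrt{-96 + 2 \cdot \frac{1}{3} \left(- \frac{26}{3}\right)} = \sqrt{-96 - \frac{52}{9}} = \sqrt{- \frac{916}{9}} = \frac{2 i \sqrt{229}}{3}$)
$\frac{J{\left(-25 \right)}}{34356} + \frac{R{\left(-109,131 \right)}}{38422} = - \frac{130}{34356} + \frac{\frac{2}{3} i \sqrt{229}}{38422} = \left(-130\right) \frac{1}{34356} + \frac{2 i \sqrt{229}}{3} \cdot \frac{1}{38422} = - \frac{65}{17178} + \frac{i \sqrt{229}}{57633}$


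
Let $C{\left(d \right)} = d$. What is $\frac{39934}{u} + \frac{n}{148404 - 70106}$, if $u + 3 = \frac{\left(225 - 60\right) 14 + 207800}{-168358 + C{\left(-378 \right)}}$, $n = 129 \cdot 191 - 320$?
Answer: $- \frac{263789130677455}{28043133382} \approx -9406.5$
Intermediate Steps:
$n = 24319$ ($n = 24639 - 320 = 24319$)
$u = - \frac{358159}{84368}$ ($u = -3 + \frac{\left(225 - 60\right) 14 + 207800}{-168358 - 378} = -3 + \frac{165 \cdot 14 + 207800}{-168736} = -3 + \left(2310 + 207800\right) \left(- \frac{1}{168736}\right) = -3 + 210110 \left(- \frac{1}{168736}\right) = -3 - \frac{105055}{84368} = - \frac{358159}{84368} \approx -4.2452$)
$\frac{39934}{u} + \frac{n}{148404 - 70106} = \frac{39934}{- \frac{358159}{84368}} + \frac{24319}{148404 - 70106} = 39934 \left(- \frac{84368}{358159}\right) + \frac{24319}{148404 - 70106} = - \frac{3369151712}{358159} + \frac{24319}{78298} = - \frac{263789130677455}{28043133382}$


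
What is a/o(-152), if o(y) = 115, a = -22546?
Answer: -22546/115 ≈ -196.05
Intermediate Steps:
a/o(-152) = -22546/115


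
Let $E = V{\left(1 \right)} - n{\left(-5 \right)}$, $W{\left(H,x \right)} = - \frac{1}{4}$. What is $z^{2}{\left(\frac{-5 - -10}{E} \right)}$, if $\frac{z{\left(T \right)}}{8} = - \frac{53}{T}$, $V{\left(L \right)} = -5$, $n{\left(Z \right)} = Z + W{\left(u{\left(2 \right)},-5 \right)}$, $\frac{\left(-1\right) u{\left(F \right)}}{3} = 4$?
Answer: $\frac{11236}{25} \approx 449.44$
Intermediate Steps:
$u{\left(F \right)} = -12$ ($u{\left(F \right)} = \left(-3\right) 4 = -12$)
$W{\left(H,x \right)} = - \frac{1}{4}$ ($W{\left(H,x \right)} = \left(-1\right) \frac{1}{4} = - \frac{1}{4}$)
$n{\left(Z \right)} = - \frac{1}{4} + Z$ ($n{\left(Z \right)} = Z - \frac{1}{4} = - \frac{1}{4} + Z$)
$E = \frac{1}{4}$ ($E = -5 - \left(- \frac{1}{4} - 5\right) = -5 - - \frac{21}{4} = -5 + \frac{21}{4} = \frac{1}{4} \approx 0.25$)
$z{\left(T \right)} = - \frac{424}{T}$ ($z{\left(T \right)} = 8 \left(- \frac{53}{T}\right) = - \frac{424}{T}$)
$z^{2}{\left(\frac{-5 - -10}{E} \right)} = \left(- \frac{424}{\left(-5 - -10\right) \frac{1}{\frac{1}{4}}}\right)^{2} = \left(- \frac{424}{\left(-5 + 10\right) 4}\right)^{2} = \left(- \frac{424}{5 \cdot 4}\right)^{2} = \left(- \frac{424}{20}\right)^{2} = \left(\left(-424\right) \frac{1}{20}\right)^{2} = \left(- \frac{106}{5}\right)^{2} = \frac{11236}{25}$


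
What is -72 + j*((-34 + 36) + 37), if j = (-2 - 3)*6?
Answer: -1242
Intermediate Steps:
j = -30 (j = -5*6 = -30)
-72 + j*((-34 + 36) + 37) = -72 - 30*((-34 + 36) + 37) = -72 - 30*(2 + 37) = -72 - 30*39 = -72 - 1170 = -1242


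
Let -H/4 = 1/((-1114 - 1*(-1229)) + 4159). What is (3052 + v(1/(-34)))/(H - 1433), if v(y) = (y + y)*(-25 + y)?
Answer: -3771606259/1770022694 ≈ -2.1308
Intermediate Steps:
v(y) = 2*y*(-25 + y) (v(y) = (2*y)*(-25 + y) = 2*y*(-25 + y))
H = -2/2137 (H = -4/((-1114 - 1*(-1229)) + 4159) = -4/((-1114 + 1229) + 4159) = -4/(115 + 4159) = -4/4274 = -4*1/4274 = -2/2137 ≈ -0.00093589)
(3052 + v(1/(-34)))/(H - 1433) = (3052 + 2*(-25 + 1/(-34))/(-34))/(-2/2137 - 1433) = (3052 + 2*(-1/34)*(-25 - 1/34))/(-3062323/2137) = (3052 + 2*(-1/34)*(-851/34))*(-2137/3062323) = (3052 + 851/578)*(-2137/3062323) = (1764907/578)*(-2137/3062323) = -3771606259/1770022694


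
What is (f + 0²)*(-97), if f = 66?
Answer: -6402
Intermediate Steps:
(f + 0²)*(-97) = (66 + 0²)*(-97) = (66 + 0)*(-97) = 66*(-97) = -6402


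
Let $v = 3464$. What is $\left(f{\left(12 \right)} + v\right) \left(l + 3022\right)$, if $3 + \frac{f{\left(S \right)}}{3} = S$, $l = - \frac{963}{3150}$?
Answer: $\frac{3692057163}{350} \approx 1.0549 \cdot 10^{7}$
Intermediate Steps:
$l = - \frac{107}{350}$ ($l = \left(-963\right) \frac{1}{3150} = - \frac{107}{350} \approx -0.30571$)
$f{\left(S \right)} = -9 + 3 S$
$\left(f{\left(12 \right)} + v\right) \left(l + 3022\right) = \left(\left(-9 + 3 \cdot 12\right) + 3464\right) \left(- \frac{107}{350} + 3022\right) = \left(\left(-9 + 36\right) + 3464\right) \frac{1057593}{350} = \left(27 + 3464\right) \frac{1057593}{350} = 3491 \cdot \frac{1057593}{350} = \frac{3692057163}{350}$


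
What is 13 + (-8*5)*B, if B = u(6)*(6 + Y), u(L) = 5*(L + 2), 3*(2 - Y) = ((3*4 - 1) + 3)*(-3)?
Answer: -35187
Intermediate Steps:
Y = 16 (Y = 2 - ((3*4 - 1) + 3)*(-3)/3 = 2 - ((12 - 1) + 3)*(-3)/3 = 2 - (11 + 3)*(-3)/3 = 2 - 14*(-3)/3 = 2 - ⅓*(-42) = 2 + 14 = 16)
u(L) = 10 + 5*L (u(L) = 5*(2 + L) = 10 + 5*L)
B = 880 (B = (10 + 5*6)*(6 + 16) = (10 + 30)*22 = 40*22 = 880)
13 + (-8*5)*B = 13 - 8*5*880 = 13 - 40*880 = 13 - 35200 = -35187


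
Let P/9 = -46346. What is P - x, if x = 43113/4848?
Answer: -674070595/1616 ≈ -4.1712e+5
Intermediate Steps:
P = -417114 (P = 9*(-46346) = -417114)
x = 14371/1616 (x = 43113*(1/4848) = 14371/1616 ≈ 8.8929)
P - x = -417114 - 1*14371/1616 = -417114 - 14371/1616 = -674070595/1616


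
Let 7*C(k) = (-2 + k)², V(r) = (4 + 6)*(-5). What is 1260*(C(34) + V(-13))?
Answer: 121320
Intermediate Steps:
V(r) = -50 (V(r) = 10*(-5) = -50)
C(k) = (-2 + k)²/7
1260*(C(34) + V(-13)) = 1260*((-2 + 34)²/7 - 50) = 1260*((⅐)*32² - 50) = 1260*((⅐)*1024 - 50) = 1260*(1024/7 - 50) = 1260*(674/7) = 121320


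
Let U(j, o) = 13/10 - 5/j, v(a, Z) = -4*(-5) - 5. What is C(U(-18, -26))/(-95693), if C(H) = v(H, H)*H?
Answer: -71/287079 ≈ -0.00024732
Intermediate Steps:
v(a, Z) = 15 (v(a, Z) = 20 - 5 = 15)
U(j, o) = 13/10 - 5/j (U(j, o) = 13*(⅒) - 5/j = 13/10 - 5/j)
C(H) = 15*H
C(U(-18, -26))/(-95693) = (15*(13/10 - 5/(-18)))/(-95693) = (15*(13/10 - 5*(-1/18)))*(-1/95693) = (15*(13/10 + 5/18))*(-1/95693) = (15*(71/45))*(-1/95693) = (71/3)*(-1/95693) = -71/287079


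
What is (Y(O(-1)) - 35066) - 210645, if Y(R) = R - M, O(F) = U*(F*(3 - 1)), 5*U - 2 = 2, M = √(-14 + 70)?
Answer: -1228563/5 - 2*√14 ≈ -2.4572e+5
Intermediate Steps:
M = 2*√14 (M = √56 = 2*√14 ≈ 7.4833)
U = ⅘ (U = ⅖ + (⅕)*2 = ⅖ + ⅖ = ⅘ ≈ 0.80000)
O(F) = 8*F/5 (O(F) = 4*(F*(3 - 1))/5 = 4*(F*2)/5 = 4*(2*F)/5 = 8*F/5)
Y(R) = R - 2*√14
(Y(O(-1)) - 35066) - 210645 = (((8/5)*(-1) - 2*√14) - 35066) - 210645 = ((-8/5 - 2*√14) - 35066) - 210645 = (-175338/5 - 2*√14) - 210645 = -1228563/5 - 2*√14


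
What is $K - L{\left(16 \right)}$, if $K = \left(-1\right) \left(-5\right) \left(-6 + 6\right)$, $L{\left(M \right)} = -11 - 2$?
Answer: $13$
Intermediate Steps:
$L{\left(M \right)} = -13$
$K = 0$ ($K = 5 \cdot 0 = 0$)
$K - L{\left(16 \right)} = 0 - -13 = 0 + 13 = 13$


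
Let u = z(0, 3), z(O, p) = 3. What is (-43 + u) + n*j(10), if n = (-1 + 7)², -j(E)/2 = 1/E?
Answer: -236/5 ≈ -47.200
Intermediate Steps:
j(E) = -2/E
n = 36 (n = 6² = 36)
u = 3
(-43 + u) + n*j(10) = (-43 + 3) + 36*(-2/10) = -40 + 36*(-2*⅒) = -40 + 36*(-⅕) = -40 - 36/5 = -236/5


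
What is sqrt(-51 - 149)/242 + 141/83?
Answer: 141/83 + 5*I*sqrt(2)/121 ≈ 1.6988 + 0.058439*I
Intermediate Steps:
sqrt(-51 - 149)/242 + 141/83 = sqrt(-200)*(1/242) + 141*(1/83) = (10*I*sqrt(2))*(1/242) + 141/83 = 5*I*sqrt(2)/121 + 141/83 = 141/83 + 5*I*sqrt(2)/121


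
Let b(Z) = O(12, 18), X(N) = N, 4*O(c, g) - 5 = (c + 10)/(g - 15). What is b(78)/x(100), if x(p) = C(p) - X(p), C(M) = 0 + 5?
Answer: -37/1140 ≈ -0.032456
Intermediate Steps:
O(c, g) = 5/4 + (10 + c)/(4*(-15 + g)) (O(c, g) = 5/4 + ((c + 10)/(g - 15))/4 = 5/4 + ((10 + c)/(-15 + g))/4 = 5/4 + (10 + c)/(4*(-15 + g)))
C(M) = 5
b(Z) = 37/12 (b(Z) = (-65 + 12 + 5*18)/(4*(-15 + 18)) = (¼)*(-65 + 12 + 90)/3 = (¼)*(⅓)*37 = 37/12)
x(p) = 5 - p
b(78)/x(100) = 37/(12*(5 - 1*100)) = 37/(12*(5 - 100)) = (37/12)/(-95) = (37/12)*(-1/95) = -37/1140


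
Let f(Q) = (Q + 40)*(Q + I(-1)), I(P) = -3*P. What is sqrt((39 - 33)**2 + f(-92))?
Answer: 2*sqrt(1166) ≈ 68.293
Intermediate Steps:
f(Q) = (3 + Q)*(40 + Q) (f(Q) = (Q + 40)*(Q - 3*(-1)) = (40 + Q)*(Q + 3) = (40 + Q)*(3 + Q) = (3 + Q)*(40 + Q))
sqrt((39 - 33)**2 + f(-92)) = sqrt((39 - 33)**2 + (120 + (-92)**2 + 43*(-92))) = sqrt(6**2 + (120 + 8464 - 3956)) = sqrt(36 + 4628) = sqrt(4664) = 2*sqrt(1166)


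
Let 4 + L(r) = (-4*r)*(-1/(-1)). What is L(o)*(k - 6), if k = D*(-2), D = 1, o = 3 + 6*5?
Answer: 1088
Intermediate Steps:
o = 33 (o = 3 + 30 = 33)
L(r) = -4 - 4*r (L(r) = -4 + (-4*r)*(-1/(-1)) = -4 + (-4*r)*(-1*(-1)) = -4 - 4*r*1 = -4 - 4*r)
k = -2 (k = 1*(-2) = -2)
L(o)*(k - 6) = (-4 - 4*33)*(-2 - 6) = (-4 - 132)*(-8) = -136*(-8) = 1088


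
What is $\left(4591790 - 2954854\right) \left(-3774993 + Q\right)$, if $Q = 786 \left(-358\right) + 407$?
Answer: $-6639369855664$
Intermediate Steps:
$Q = -280981$ ($Q = -281388 + 407 = -280981$)
$\left(4591790 - 2954854\right) \left(-3774993 + Q\right) = \left(4591790 - 2954854\right) \left(-3774993 - 280981\right) = 1636936 \left(-4055974\right) = -6639369855664$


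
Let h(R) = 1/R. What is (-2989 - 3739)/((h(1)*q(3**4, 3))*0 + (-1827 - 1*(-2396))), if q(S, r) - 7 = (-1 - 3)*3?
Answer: -6728/569 ≈ -11.824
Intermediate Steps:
q(S, r) = -5 (q(S, r) = 7 + (-1 - 3)*3 = 7 - 4*3 = 7 - 12 = -5)
(-2989 - 3739)/((h(1)*q(3**4, 3))*0 + (-1827 - 1*(-2396))) = (-2989 - 3739)/((-5/1)*0 + (-1827 - 1*(-2396))) = -6728/((1*(-5))*0 + (-1827 + 2396)) = -6728/(-5*0 + 569) = -6728/(0 + 569) = -6728/569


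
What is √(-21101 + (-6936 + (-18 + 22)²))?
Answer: I*√28021 ≈ 167.39*I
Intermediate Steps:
√(-21101 + (-6936 + (-18 + 22)²)) = √(-21101 + (-6936 + 4²)) = √(-21101 + (-6936 + 16)) = √(-21101 - 6920) = √(-28021) = I*√28021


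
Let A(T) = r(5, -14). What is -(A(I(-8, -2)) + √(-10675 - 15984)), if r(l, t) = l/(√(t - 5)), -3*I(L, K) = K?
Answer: I*(-√26659 + 5*√19/19) ≈ -162.13*I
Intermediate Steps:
I(L, K) = -K/3
r(l, t) = l/√(-5 + t) (r(l, t) = l/(√(-5 + t)) = l/√(-5 + t))
A(T) = -5*I*√19/19 (A(T) = 5/√(-5 - 14) = 5/√(-19) = 5*(-I*√19/19) = -5*I*√19/19)
-(A(I(-8, -2)) + √(-10675 - 15984)) = -(-5*I*√19/19 + √(-10675 - 15984)) = -(-5*I*√19/19 + √(-26659)) = -(-5*I*√19/19 + I*√26659) = -(I*√26659 - 5*I*√19/19) = -I*√26659 + 5*I*√19/19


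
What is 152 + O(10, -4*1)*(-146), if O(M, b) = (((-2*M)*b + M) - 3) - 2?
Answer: -12258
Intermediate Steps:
O(M, b) = -5 + M - 2*M*b (O(M, b) = ((-2*M*b + M) - 3) - 2 = ((M - 2*M*b) - 3) - 2 = (-3 + M - 2*M*b) - 2 = -5 + M - 2*M*b)
152 + O(10, -4*1)*(-146) = 152 + (-5 + 10 - 2*10*(-4*1))*(-146) = 152 + (-5 + 10 - 2*10*(-4))*(-146) = 152 + (-5 + 10 + 80)*(-146) = 152 + 85*(-146) = 152 - 12410 = -12258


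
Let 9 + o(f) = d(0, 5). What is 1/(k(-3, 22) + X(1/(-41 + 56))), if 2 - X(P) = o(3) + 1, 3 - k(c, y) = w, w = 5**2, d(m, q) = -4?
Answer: -1/8 ≈ -0.12500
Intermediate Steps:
o(f) = -13 (o(f) = -9 - 4 = -13)
w = 25
k(c, y) = -22 (k(c, y) = 3 - 1*25 = 3 - 25 = -22)
X(P) = 14 (X(P) = 2 - (-13 + 1) = 2 - 1*(-12) = 2 + 12 = 14)
1/(k(-3, 22) + X(1/(-41 + 56))) = 1/(-22 + 14) = 1/(-8) = -1/8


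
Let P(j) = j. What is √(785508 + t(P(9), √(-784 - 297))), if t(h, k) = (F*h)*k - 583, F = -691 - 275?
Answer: √(784925 - 8694*I*√1081) ≈ 900.08 - 158.79*I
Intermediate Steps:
F = -966
t(h, k) = -583 - 966*h*k (t(h, k) = (-966*h)*k - 583 = -966*h*k - 583 = -583 - 966*h*k)
√(785508 + t(P(9), √(-784 - 297))) = √(785508 + (-583 - 966*9*√(-784 - 297))) = √(785508 + (-583 - 966*9*√(-1081))) = √(785508 + (-583 - 966*9*I*√1081)) = √(785508 + (-583 - 8694*I*√1081)) = √(784925 - 8694*I*√1081)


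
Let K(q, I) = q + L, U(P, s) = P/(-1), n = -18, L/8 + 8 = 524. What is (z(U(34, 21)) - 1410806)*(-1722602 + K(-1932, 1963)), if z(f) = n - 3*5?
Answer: 2427215880634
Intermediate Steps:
L = 4128 (L = -64 + 8*524 = -64 + 4192 = 4128)
U(P, s) = -P (U(P, s) = P*(-1) = -P)
K(q, I) = 4128 + q (K(q, I) = q + 4128 = 4128 + q)
z(f) = -33 (z(f) = -18 - 3*5 = -18 - 15 = -33)
(z(U(34, 21)) - 1410806)*(-1722602 + K(-1932, 1963)) = (-33 - 1410806)*(-1722602 + (4128 - 1932)) = -1410839*(-1722602 + 2196) = -1410839*(-1720406) = 2427215880634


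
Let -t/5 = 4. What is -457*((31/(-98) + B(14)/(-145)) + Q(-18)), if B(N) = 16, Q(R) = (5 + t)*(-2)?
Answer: -192048309/14210 ≈ -13515.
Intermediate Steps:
t = -20 (t = -5*4 = -20)
Q(R) = 30 (Q(R) = (5 - 20)*(-2) = -15*(-2) = 30)
-457*((31/(-98) + B(14)/(-145)) + Q(-18)) = -457*((31/(-98) + 16/(-145)) + 30) = -457*((31*(-1/98) + 16*(-1/145)) + 30) = -457*((-31/98 - 16/145) + 30) = -457*(-6063/14210 + 30) = -457*420237/14210 = -192048309/14210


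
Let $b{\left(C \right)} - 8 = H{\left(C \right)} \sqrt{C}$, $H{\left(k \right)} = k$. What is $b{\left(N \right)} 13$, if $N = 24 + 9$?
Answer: $104 + 429 \sqrt{33} \approx 2568.4$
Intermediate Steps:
$N = 33$
$b{\left(C \right)} = 8 + C^{\frac{3}{2}}$ ($b{\left(C \right)} = 8 + C \sqrt{C} = 8 + C^{\frac{3}{2}}$)
$b{\left(N \right)} 13 = \left(8 + 33^{\frac{3}{2}}\right) 13 = \left(8 + 33 \sqrt{33}\right) 13 = 104 + 429 \sqrt{33}$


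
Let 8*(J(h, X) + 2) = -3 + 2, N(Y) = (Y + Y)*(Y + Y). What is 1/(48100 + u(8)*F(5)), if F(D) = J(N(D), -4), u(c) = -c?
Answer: 1/48117 ≈ 2.0783e-5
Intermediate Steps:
N(Y) = 4*Y² (N(Y) = (2*Y)*(2*Y) = 4*Y²)
J(h, X) = -17/8 (J(h, X) = -2 + (-3 + 2)/8 = -2 + (⅛)*(-1) = -2 - ⅛ = -17/8)
F(D) = -17/8
1/(48100 + u(8)*F(5)) = 1/(48100 - 1*8*(-17/8)) = 1/(48100 - 8*(-17/8)) = 1/(48100 + 17) = 1/48117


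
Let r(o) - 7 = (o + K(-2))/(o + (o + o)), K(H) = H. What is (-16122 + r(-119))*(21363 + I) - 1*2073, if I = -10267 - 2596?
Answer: -2876510533/21 ≈ -1.3698e+8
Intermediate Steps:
I = -12863
r(o) = 7 + (-2 + o)/(3*o) (r(o) = 7 + (o - 2)/(o + (o + o)) = 7 + (-2 + o)/(o + 2*o) = 7 + (-2 + o)/((3*o)) = 7 + (-2 + o)*(1/(3*o)) = 7 + (-2 + o)/(3*o))
(-16122 + r(-119))*(21363 + I) - 1*2073 = (-16122 + (⅔)*(-1 + 11*(-119))/(-119))*(21363 - 12863) - 1*2073 = (-16122 + (⅔)*(-1/119)*(-1 - 1309))*8500 - 2073 = (-16122 + (⅔)*(-1/119)*(-1310))*8500 - 2073 = (-16122 + 2620/357)*8500 - 2073 = -5752934/357*8500 - 2073 = -2876467000/21 - 2073 = -2876510533/21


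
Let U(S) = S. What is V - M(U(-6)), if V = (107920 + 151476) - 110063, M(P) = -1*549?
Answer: 149882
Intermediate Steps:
M(P) = -549
V = 149333 (V = 259396 - 110063 = 149333)
V - M(U(-6)) = 149333 - 1*(-549) = 149333 + 549 = 149882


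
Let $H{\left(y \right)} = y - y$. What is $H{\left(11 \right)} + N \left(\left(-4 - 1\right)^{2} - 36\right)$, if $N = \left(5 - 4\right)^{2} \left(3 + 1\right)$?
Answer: $-44$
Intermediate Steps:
$H{\left(y \right)} = 0$
$N = 4$ ($N = 1^{2} \cdot 4 = 1 \cdot 4 = 4$)
$H{\left(11 \right)} + N \left(\left(-4 - 1\right)^{2} - 36\right) = 0 + 4 \left(\left(-4 - 1\right)^{2} - 36\right) = 0 + 4 \left(\left(-5\right)^{2} - 36\right) = 0 + 4 \left(25 - 36\right) = 0 + 4 \left(-11\right) = 0 - 44 = -44$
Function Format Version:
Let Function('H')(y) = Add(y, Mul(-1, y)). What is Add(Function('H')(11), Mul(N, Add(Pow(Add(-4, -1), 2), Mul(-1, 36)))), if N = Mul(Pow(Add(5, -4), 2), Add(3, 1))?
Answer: -44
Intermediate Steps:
Function('H')(y) = 0
N = 4 (N = Mul(Pow(1, 2), 4) = Mul(1, 4) = 4)
Add(Function('H')(11), Mul(N, Add(Pow(Add(-4, -1), 2), Mul(-1, 36)))) = Add(0, Mul(4, Add(Pow(Add(-4, -1), 2), Mul(-1, 36)))) = Add(0, Mul(4, Add(Pow(-5, 2), -36))) = Add(0, Mul(4, Add(25, -36))) = Add(0, Mul(4, -11)) = Add(0, -44) = -44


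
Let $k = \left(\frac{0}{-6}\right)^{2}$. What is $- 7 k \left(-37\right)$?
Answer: $0$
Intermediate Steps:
$k = 0$ ($k = \left(0 \left(- \frac{1}{6}\right)\right)^{2} = 0^{2} = 0$)
$- 7 k \left(-37\right) = \left(-7\right) 0 \left(-37\right) = 0 \left(-37\right) = 0$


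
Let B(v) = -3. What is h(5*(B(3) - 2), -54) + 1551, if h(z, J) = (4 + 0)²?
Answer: 1567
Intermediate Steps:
h(z, J) = 16 (h(z, J) = 4² = 16)
h(5*(B(3) - 2), -54) + 1551 = 16 + 1551 = 1567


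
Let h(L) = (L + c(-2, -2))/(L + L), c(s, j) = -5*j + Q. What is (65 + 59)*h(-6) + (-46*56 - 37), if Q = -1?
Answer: -2644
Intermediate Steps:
c(s, j) = -1 - 5*j (c(s, j) = -5*j - 1 = -1 - 5*j)
h(L) = (9 + L)/(2*L) (h(L) = (L + (-1 - 5*(-2)))/(L + L) = (L + (-1 + 10))/((2*L)) = (L + 9)*(1/(2*L)) = (9 + L)*(1/(2*L)) = (9 + L)/(2*L))
(65 + 59)*h(-6) + (-46*56 - 37) = (65 + 59)*((½)*(9 - 6)/(-6)) + (-46*56 - 37) = 124*((½)*(-⅙)*3) + (-2576 - 37) = 124*(-¼) - 2613 = -31 - 2613 = -2644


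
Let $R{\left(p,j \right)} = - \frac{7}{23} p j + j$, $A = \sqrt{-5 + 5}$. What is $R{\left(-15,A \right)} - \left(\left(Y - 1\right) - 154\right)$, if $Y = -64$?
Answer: $219$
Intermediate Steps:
$A = 0$ ($A = \sqrt{0} = 0$)
$R{\left(p,j \right)} = j - \frac{7 j p}{23}$ ($R{\left(p,j \right)} = \left(-7\right) \frac{1}{23} p j + j = - \frac{7 p}{23} j + j = - \frac{7 j p}{23} + j = j - \frac{7 j p}{23}$)
$R{\left(-15,A \right)} - \left(\left(Y - 1\right) - 154\right) = \frac{1}{23} \cdot 0 \left(23 - -105\right) - \left(\left(-64 - 1\right) - 154\right) = \frac{1}{23} \cdot 0 \left(23 + 105\right) - \left(-65 - 154\right) = \frac{1}{23} \cdot 0 \cdot 128 - -219 = 0 + 219 = 219$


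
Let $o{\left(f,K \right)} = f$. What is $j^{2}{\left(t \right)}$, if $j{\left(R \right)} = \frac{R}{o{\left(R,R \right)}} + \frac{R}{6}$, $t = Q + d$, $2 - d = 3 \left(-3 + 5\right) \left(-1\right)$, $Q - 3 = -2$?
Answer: $\frac{25}{4} \approx 6.25$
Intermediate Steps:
$Q = 1$ ($Q = 3 - 2 = 1$)
$d = 8$ ($d = 2 - 3 \left(-3 + 5\right) \left(-1\right) = 2 - 3 \cdot 2 \left(-1\right) = 2 - 6 \left(-1\right) = 2 - -6 = 2 + 6 = 8$)
$t = 9$ ($t = 1 + 8 = 9$)
$j{\left(R \right)} = 1 + \frac{R}{6}$ ($j{\left(R \right)} = \frac{R}{R} + \frac{R}{6} = 1 + R \frac{1}{6} = 1 + \frac{R}{6}$)
$j^{2}{\left(t \right)} = \left(1 + \frac{1}{6} \cdot 9\right)^{2} = \left(1 + \frac{3}{2}\right)^{2} = \left(\frac{5}{2}\right)^{2} = \frac{25}{4}$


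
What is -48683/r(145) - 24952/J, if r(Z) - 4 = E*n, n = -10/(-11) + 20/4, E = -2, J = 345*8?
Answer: 184483751/29670 ≈ 6217.9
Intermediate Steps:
J = 2760
n = 65/11 (n = -10*(-1/11) + 20*(¼) = 10/11 + 5 = 65/11 ≈ 5.9091)
r(Z) = -86/11 (r(Z) = 4 - 2*65/11 = 4 - 130/11 = -86/11)
-48683/r(145) - 24952/J = -48683/(-86/11) - 24952/2760 = -48683*(-11/86) - 24952*1/2760 = 535513/86 - 3119/345 = 184483751/29670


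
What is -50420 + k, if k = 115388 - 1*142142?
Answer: -77174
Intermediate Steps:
k = -26754 (k = 115388 - 142142 = -26754)
-50420 + k = -50420 - 26754 = -77174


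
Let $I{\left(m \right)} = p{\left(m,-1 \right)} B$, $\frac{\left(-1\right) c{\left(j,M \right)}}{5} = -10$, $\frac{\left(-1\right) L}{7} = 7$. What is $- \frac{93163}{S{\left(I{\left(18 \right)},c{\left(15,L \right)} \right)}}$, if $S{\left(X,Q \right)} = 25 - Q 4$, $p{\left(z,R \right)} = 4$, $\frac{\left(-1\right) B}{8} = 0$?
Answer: $\frac{13309}{25} \approx 532.36$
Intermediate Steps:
$B = 0$ ($B = \left(-8\right) 0 = 0$)
$L = -49$ ($L = \left(-7\right) 7 = -49$)
$c{\left(j,M \right)} = 50$ ($c{\left(j,M \right)} = \left(-5\right) \left(-10\right) = 50$)
$I{\left(m \right)} = 0$ ($I{\left(m \right)} = 4 \cdot 0 = 0$)
$S{\left(X,Q \right)} = 25 - 4 Q$
$- \frac{93163}{S{\left(I{\left(18 \right)},c{\left(15,L \right)} \right)}} = - \frac{93163}{25 - 200} = - \frac{93163}{-175} = \left(-93163\right) \left(- \frac{1}{175}\right) = \frac{13309}{25}$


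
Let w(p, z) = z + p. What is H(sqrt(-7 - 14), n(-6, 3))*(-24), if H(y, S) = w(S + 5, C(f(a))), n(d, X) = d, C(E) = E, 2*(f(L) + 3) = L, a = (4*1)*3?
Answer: -48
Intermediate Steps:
a = 12 (a = 4*3 = 12)
f(L) = -3 + L/2
w(p, z) = p + z
H(y, S) = 8 + S (H(y, S) = (S + 5) + (-3 + (1/2)*12) = (5 + S) + (-3 + 6) = (5 + S) + 3 = 8 + S)
H(sqrt(-7 - 14), n(-6, 3))*(-24) = (8 - 6)*(-24) = 2*(-24) = -48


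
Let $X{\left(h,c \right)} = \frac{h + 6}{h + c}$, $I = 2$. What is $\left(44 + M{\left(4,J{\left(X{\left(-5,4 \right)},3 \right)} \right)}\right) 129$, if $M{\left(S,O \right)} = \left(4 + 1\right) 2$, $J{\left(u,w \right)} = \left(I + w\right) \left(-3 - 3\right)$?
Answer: $6966$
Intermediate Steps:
$X{\left(h,c \right)} = \frac{6 + h}{c + h}$
$J{\left(u,w \right)} = -12 - 6 w$ ($J{\left(u,w \right)} = \left(2 + w\right) \left(-3 - 3\right) = \left(2 + w\right) \left(-6\right) = -12 - 6 w$)
$M{\left(S,O \right)} = 10$ ($M{\left(S,O \right)} = 5 \cdot 2 = 10$)
$\left(44 + M{\left(4,J{\left(X{\left(-5,4 \right)},3 \right)} \right)}\right) 129 = \left(44 + 10\right) 129 = 54 \cdot 129 = 6966$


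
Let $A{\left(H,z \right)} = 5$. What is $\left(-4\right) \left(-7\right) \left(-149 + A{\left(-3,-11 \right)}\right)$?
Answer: $-4032$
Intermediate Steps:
$\left(-4\right) \left(-7\right) \left(-149 + A{\left(-3,-11 \right)}\right) = \left(-4\right) \left(-7\right) \left(-149 + 5\right) = 28 \left(-144\right) = -4032$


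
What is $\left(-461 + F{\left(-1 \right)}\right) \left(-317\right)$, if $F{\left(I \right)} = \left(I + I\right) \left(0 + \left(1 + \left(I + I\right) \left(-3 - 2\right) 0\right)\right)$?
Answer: $146771$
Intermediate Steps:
$F{\left(I \right)} = 2 I$ ($F{\left(I \right)} = 2 I \left(0 + \left(1 + 2 I \left(-3 - 2\right) 0\right)\right) = 2 I \left(0 + \left(1 + 2 I \left(-5\right) 0\right)\right) = 2 I \left(0 + \left(1 + - 10 I 0\right)\right) = 2 I \left(0 + \left(1 + 0\right)\right) = 2 I \left(0 + 1\right) = 2 I 1 = 2 I$)
$\left(-461 + F{\left(-1 \right)}\right) \left(-317\right) = \left(-461 + 2 \left(-1\right)\right) \left(-317\right) = \left(-461 - 2\right) \left(-317\right) = \left(-463\right) \left(-317\right) = 146771$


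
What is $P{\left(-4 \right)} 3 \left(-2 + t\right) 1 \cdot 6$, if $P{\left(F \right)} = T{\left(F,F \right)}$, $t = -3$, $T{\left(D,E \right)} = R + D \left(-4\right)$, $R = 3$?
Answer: $-1710$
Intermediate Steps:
$T{\left(D,E \right)} = 3 - 4 D$ ($T{\left(D,E \right)} = 3 + D \left(-4\right) = 3 - 4 D$)
$P{\left(F \right)} = 3 - 4 F$
$P{\left(-4 \right)} 3 \left(-2 + t\right) 1 \cdot 6 = \left(3 - -16\right) 3 \left(-2 - 3\right) 1 \cdot 6 = \left(3 + 16\right) 3 \left(-5\right) 6 = 19 \left(-15\right) 6 = \left(-285\right) 6 = -1710$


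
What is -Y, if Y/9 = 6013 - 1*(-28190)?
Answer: -307827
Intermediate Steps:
Y = 307827 (Y = 9*(6013 - 1*(-28190)) = 9*(6013 + 28190) = 9*34203 = 307827)
-Y = -1*307827 = -307827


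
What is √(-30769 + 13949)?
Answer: 58*I*√5 ≈ 129.69*I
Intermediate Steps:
√(-30769 + 13949) = √(-16820) = 58*I*√5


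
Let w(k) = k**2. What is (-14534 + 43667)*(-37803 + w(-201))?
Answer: 75687534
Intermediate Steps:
(-14534 + 43667)*(-37803 + w(-201)) = (-14534 + 43667)*(-37803 + (-201)**2) = 29133*(-37803 + 40401) = 29133*2598 = 75687534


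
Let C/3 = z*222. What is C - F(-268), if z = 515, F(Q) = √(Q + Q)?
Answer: 342990 - 2*I*√134 ≈ 3.4299e+5 - 23.152*I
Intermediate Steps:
F(Q) = √2*√Q (F(Q) = √(2*Q) = √2*√Q)
C = 342990 (C = 3*(515*222) = 3*114330 = 342990)
C - F(-268) = 342990 - √2*√(-268) = 342990 - √2*2*I*√67 = 342990 - 2*I*√134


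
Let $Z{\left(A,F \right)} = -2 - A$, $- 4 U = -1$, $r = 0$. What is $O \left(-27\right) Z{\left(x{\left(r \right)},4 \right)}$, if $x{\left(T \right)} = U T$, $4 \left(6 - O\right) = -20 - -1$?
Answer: $\frac{1161}{2} \approx 580.5$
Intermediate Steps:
$U = \frac{1}{4}$ ($U = \left(- \frac{1}{4}\right) \left(-1\right) = \frac{1}{4} \approx 0.25$)
$O = \frac{43}{4}$ ($O = 6 - \frac{-20 - -1}{4} = 6 - \frac{-20 + 1}{4} = 6 - - \frac{19}{4} = 6 + \frac{19}{4} = \frac{43}{4} \approx 10.75$)
$x{\left(T \right)} = \frac{T}{4}$
$O \left(-27\right) Z{\left(x{\left(r \right)},4 \right)} = \frac{43}{4} \left(-27\right) \left(-2 - \frac{1}{4} \cdot 0\right) = - \frac{1161 \left(-2 - 0\right)}{4} = - \frac{1161 \left(-2 + 0\right)}{4} = \left(- \frac{1161}{4}\right) \left(-2\right) = \frac{1161}{2}$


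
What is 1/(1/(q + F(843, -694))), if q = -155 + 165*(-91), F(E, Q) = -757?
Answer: -15927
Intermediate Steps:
q = -15170 (q = -155 - 15015 = -15170)
1/(1/(q + F(843, -694))) = 1/(1/(-15170 - 757)) = 1/(1/(-15927)) = 1/(-1/15927) = -15927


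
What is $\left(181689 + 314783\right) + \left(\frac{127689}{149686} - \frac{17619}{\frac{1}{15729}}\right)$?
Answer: $- \frac{41408054029705}{149686} \approx -2.7663 \cdot 10^{8}$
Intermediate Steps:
$\left(181689 + 314783\right) + \left(\frac{127689}{149686} - \frac{17619}{\frac{1}{15729}}\right) = 496472 + \left(127689 \cdot \frac{1}{149686} - 17619 \frac{1}{\frac{1}{15729}}\right) = 496472 + \left(\frac{127689}{149686} - 277129251\right) = 496472 - \frac{41482368937497}{149686} = - \frac{41408054029705}{149686}$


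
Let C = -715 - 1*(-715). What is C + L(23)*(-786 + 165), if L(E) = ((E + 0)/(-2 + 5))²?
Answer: -36501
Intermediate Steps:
C = 0 (C = -715 + 715 = 0)
L(E) = E²/9 (L(E) = (E/3)² = E²/9)
C + L(23)*(-786 + 165) = 0 + ((⅑)*23²)*(-786 + 165) = 0 + ((⅑)*529)*(-621) = 0 + (529/9)*(-621) = 0 - 36501 = -36501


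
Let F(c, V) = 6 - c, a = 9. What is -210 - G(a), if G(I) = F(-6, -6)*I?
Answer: -318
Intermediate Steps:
G(I) = 12*I (G(I) = (6 - 1*(-6))*I = (6 + 6)*I = 12*I)
-210 - G(a) = -210 - 12*9 = -210 - 1*108 = -210 - 108 = -318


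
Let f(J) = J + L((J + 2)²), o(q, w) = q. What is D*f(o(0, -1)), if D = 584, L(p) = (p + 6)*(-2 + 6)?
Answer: 23360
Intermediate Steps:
L(p) = 24 + 4*p (L(p) = (6 + p)*4 = 24 + 4*p)
f(J) = 24 + J + 4*(2 + J)² (f(J) = J + (24 + 4*(J + 2)²) = J + (24 + 4*(2 + J)²) = 24 + J + 4*(2 + J)²)
D*f(o(0, -1)) = 584*(24 + 0 + 4*(2 + 0)²) = 584*(24 + 0 + 4*2²) = 584*(24 + 0 + 4*4) = 584*(24 + 0 + 16) = 584*40 = 23360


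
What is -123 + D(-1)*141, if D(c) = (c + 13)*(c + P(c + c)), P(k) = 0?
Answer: -1815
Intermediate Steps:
D(c) = c*(13 + c) (D(c) = (c + 13)*(c + 0) = (13 + c)*c = c*(13 + c))
-123 + D(-1)*141 = -123 - (13 - 1)*141 = -123 - 1*12*141 = -123 - 12*141 = -123 - 1692 = -1815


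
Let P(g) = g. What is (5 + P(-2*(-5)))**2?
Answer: 225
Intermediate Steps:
(5 + P(-2*(-5)))**2 = (5 - 2*(-5))**2 = (5 + 10)**2 = 15**2 = 225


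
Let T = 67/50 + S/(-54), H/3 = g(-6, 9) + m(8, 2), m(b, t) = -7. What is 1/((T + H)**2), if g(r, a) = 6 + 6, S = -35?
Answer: 455625/131492089 ≈ 0.0034650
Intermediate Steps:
g(r, a) = 12
H = 15 (H = 3*(12 - 7) = 3*5 = 15)
T = 1342/675 (T = 67/50 - 35/(-54) = 67*(1/50) - 35*(-1/54) = 67/50 + 35/54 = 1342/675 ≈ 1.9881)
1/((T + H)**2) = 1/((1342/675 + 15)**2) = 1/((11467/675)**2) = 1/(131492089/455625) = 455625/131492089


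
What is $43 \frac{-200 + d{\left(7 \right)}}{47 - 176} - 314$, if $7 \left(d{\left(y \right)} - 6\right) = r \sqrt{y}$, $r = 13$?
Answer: $- \frac{748}{3} - \frac{13 \sqrt{7}}{21} \approx -250.97$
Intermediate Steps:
$d{\left(y \right)} = 6 + \frac{13 \sqrt{y}}{7}$
$43 \frac{-200 + d{\left(7 \right)}}{47 - 176} - 314 = 43 \frac{-200 + \left(6 + \frac{13 \sqrt{7}}{7}\right)}{47 - 176} - 314 = 43 \frac{-194 + \frac{13 \sqrt{7}}{7}}{-129} - 314 = 43 \left(-194 + \frac{13 \sqrt{7}}{7}\right) \left(- \frac{1}{129}\right) - 314 = 43 \left(\frac{194}{129} - \frac{13 \sqrt{7}}{903}\right) - 314 = \left(\frac{194}{3} - \frac{13 \sqrt{7}}{21}\right) - 314 = - \frac{748}{3} - \frac{13 \sqrt{7}}{21}$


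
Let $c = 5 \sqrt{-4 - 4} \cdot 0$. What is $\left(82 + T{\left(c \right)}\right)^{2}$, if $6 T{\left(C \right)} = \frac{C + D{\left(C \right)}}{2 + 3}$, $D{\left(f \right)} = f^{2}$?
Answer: $6724$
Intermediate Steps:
$c = 0$ ($c = 5 \sqrt{-8} \cdot 0 = 5 \cdot 2 i \sqrt{2} \cdot 0 = 10 i \sqrt{2} \cdot 0 = 0$)
$T{\left(C \right)} = \frac{C}{30} + \frac{C^{2}}{30}$ ($T{\left(C \right)} = \frac{\left(C + C^{2}\right) \frac{1}{2 + 3}}{6} = \frac{\left(C + C^{2}\right) \frac{1}{5}}{6} = \frac{\frac{C}{5} + \frac{C^{2}}{5}}{6} = \frac{C}{30} + \frac{C^{2}}{30}$)
$\left(82 + T{\left(c \right)}\right)^{2} = \left(82 + \frac{1}{30} \cdot 0 \left(1 + 0\right)\right)^{2} = \left(82 + \frac{1}{30} \cdot 0 \cdot 1\right)^{2} = \left(82 + 0\right)^{2} = 82^{2} = 6724$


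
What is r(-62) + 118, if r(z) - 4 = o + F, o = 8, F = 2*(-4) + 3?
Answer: 125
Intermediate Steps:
F = -5 (F = -8 + 3 = -5)
r(z) = 7 (r(z) = 4 + (8 - 5) = 4 + 3 = 7)
r(-62) + 118 = 7 + 118 = 125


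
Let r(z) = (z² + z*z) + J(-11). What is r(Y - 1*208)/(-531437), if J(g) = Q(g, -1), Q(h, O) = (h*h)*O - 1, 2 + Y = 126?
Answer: -13990/531437 ≈ -0.026325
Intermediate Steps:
Y = 124 (Y = -2 + 126 = 124)
Q(h, O) = -1 + O*h² (Q(h, O) = h²*O - 1 = O*h² - 1 = -1 + O*h²)
J(g) = -1 - g²
r(z) = -122 + 2*z² (r(z) = (z² + z*z) + (-1 - 1*(-11)²) = (z² + z²) + (-1 - 1*121) = 2*z² + (-1 - 121) = 2*z² - 122 = -122 + 2*z²)
r(Y - 1*208)/(-531437) = (-122 + 2*(124 - 1*208)²)/(-531437) = (-122 + 2*(124 - 208)²)*(-1/531437) = (-122 + 2*(-84)²)*(-1/531437) = (-122 + 2*7056)*(-1/531437) = (-122 + 14112)*(-1/531437) = 13990*(-1/531437) = -13990/531437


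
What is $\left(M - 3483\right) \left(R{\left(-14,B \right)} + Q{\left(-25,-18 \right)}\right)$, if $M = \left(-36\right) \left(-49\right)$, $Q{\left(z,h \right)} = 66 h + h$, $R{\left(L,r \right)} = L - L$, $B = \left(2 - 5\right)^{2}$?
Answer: $2073114$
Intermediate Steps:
$B = 9$ ($B = \left(-3\right)^{2} = 9$)
$R{\left(L,r \right)} = 0$
$Q{\left(z,h \right)} = 67 h$
$M = 1764$
$\left(M - 3483\right) \left(R{\left(-14,B \right)} + Q{\left(-25,-18 \right)}\right) = \left(1764 - 3483\right) \left(0 + 67 \left(-18\right)\right) = - 1719 \left(0 - 1206\right) = \left(-1719\right) \left(-1206\right) = 2073114$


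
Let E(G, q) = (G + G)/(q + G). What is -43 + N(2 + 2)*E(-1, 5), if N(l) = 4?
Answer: -45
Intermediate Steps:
E(G, q) = 2*G/(G + q) (E(G, q) = (2*G)/(G + q) = 2*G/(G + q))
-43 + N(2 + 2)*E(-1, 5) = -43 + 4*(2*(-1)/(-1 + 5)) = -43 + 4*(2*(-1)/4) = -43 + 4*(2*(-1)*(1/4)) = -43 + 4*(-1/2) = -43 - 2 = -45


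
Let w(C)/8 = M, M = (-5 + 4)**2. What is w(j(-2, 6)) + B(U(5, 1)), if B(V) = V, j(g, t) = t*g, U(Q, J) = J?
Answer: 9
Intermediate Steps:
j(g, t) = g*t
M = 1 (M = (-1)**2 = 1)
w(C) = 8 (w(C) = 8*1 = 8)
w(j(-2, 6)) + B(U(5, 1)) = 8 + 1 = 9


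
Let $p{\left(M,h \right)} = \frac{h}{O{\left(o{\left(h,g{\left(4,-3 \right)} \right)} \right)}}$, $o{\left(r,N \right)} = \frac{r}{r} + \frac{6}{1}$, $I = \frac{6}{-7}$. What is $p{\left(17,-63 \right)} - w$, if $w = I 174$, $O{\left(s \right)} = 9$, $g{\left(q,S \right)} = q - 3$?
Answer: $\frac{995}{7} \approx 142.14$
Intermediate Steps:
$I = - \frac{6}{7}$ ($I = 6 \left(- \frac{1}{7}\right) = - \frac{6}{7} \approx -0.85714$)
$g{\left(q,S \right)} = -3 + q$
$o{\left(r,N \right)} = 7$ ($o{\left(r,N \right)} = 1 + 6 \cdot 1 = 1 + 6 = 7$)
$p{\left(M,h \right)} = \frac{h}{9}$
$w = - \frac{1044}{7}$ ($w = \left(- \frac{6}{7}\right) 174 = - \frac{1044}{7} \approx -149.14$)
$p{\left(17,-63 \right)} - w = \frac{1}{9} \left(-63\right) - - \frac{1044}{7} = -7 + \frac{1044}{7} = \frac{995}{7}$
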